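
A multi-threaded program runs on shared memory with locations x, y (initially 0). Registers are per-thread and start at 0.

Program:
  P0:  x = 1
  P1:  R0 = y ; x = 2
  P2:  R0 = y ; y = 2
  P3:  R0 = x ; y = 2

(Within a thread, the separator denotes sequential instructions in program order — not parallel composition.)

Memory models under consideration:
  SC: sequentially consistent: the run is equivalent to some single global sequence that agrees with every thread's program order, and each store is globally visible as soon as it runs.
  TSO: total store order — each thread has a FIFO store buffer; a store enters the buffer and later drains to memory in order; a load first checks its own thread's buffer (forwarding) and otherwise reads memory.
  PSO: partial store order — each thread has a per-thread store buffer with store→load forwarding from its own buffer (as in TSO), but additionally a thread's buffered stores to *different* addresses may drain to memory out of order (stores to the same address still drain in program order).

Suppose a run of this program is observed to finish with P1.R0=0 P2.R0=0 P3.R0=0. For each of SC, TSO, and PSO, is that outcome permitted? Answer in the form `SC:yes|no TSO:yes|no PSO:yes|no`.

outcome vector order: (P1.R0,P2.R0,P3.R0)
under SC → (0,0,0) (0,0,1) (0,0,2) (0,2,0) (0,2,1) (0,2,2) (2,0,0) (2,0,1) (2,0,2) (2,2,0) (2,2,1)
under TSO → (0,0,0) (0,0,1) (0,0,2) (0,2,0) (0,2,1) (0,2,2) (2,0,0) (2,0,1) (2,0,2) (2,2,0) (2,2,1)
under PSO → (0,0,0) (0,0,1) (0,0,2) (0,2,0) (0,2,1) (0,2,2) (2,0,0) (2,0,1) (2,0,2) (2,2,0) (2,2,1)
target (0,0,0) ∈ {SC,TSO,PSO}

SC:yes TSO:yes PSO:yes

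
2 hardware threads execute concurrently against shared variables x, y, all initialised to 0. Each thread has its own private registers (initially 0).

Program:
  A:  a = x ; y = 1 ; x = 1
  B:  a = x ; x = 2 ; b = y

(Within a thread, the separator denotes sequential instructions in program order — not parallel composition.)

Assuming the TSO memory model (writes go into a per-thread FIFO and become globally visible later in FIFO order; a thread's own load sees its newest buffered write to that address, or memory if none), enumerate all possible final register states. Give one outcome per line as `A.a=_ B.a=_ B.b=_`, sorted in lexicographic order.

A.a=0 B.a=0 B.b=0
A.a=0 B.a=0 B.b=1
A.a=0 B.a=1 B.b=1
A.a=2 B.a=0 B.b=0
A.a=2 B.a=0 B.b=1

outcome vector order: (A.a,B.a,B.b)
|TSO outcomes| = 5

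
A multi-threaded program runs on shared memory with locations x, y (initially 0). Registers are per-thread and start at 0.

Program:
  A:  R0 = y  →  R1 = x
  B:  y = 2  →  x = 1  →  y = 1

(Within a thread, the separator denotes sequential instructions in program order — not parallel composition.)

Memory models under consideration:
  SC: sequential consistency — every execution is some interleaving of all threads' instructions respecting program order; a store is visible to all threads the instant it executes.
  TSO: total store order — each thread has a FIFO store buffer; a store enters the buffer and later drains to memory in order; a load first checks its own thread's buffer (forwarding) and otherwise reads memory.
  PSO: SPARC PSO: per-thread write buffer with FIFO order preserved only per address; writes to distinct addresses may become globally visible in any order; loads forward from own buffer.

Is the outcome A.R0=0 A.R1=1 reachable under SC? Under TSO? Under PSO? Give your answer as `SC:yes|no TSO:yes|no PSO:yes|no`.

outcome vector order: (A.R0,A.R1)
SC: 5 outcomes — {<0 0>, <0 1>, <1 1>, <2 0>, <2 1>}
TSO: 5 outcomes — {<0 0>, <0 1>, <1 1>, <2 0>, <2 1>}
PSO: 6 outcomes — {<0 0>, <0 1>, <1 0>, <1 1>, <2 0>, <2 1>}
target <0 1> ∈ {SC,TSO,PSO}

SC:yes TSO:yes PSO:yes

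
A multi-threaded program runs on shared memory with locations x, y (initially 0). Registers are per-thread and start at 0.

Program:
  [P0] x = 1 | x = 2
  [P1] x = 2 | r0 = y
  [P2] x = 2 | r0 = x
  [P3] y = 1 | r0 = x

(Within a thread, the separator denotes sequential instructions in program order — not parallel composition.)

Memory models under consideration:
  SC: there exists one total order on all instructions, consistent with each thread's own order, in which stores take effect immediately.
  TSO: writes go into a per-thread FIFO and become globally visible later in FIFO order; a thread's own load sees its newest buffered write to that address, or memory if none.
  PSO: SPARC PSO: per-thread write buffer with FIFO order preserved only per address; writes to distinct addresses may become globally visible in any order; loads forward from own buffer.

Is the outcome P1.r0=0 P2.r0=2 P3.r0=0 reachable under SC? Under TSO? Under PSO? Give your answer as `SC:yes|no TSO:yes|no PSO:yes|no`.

outcome vector order: (P1.r0,P2.r0,P3.r0)
SC: 10 outcomes — {0/1/1 0/1/2 0/2/1 0/2/2 1/1/0 1/1/1 1/1/2 1/2/0 1/2/1 1/2/2}
TSO: 12 outcomes — {0/1/0 0/1/1 0/1/2 0/2/0 0/2/1 0/2/2 1/1/0 1/1/1 1/1/2 1/2/0 1/2/1 1/2/2}
PSO: 12 outcomes — {0/1/0 0/1/1 0/1/2 0/2/0 0/2/1 0/2/2 1/1/0 1/1/1 1/1/2 1/2/0 1/2/1 1/2/2}
target 0/2/0 ∈ {TSO,PSO}

SC:no TSO:yes PSO:yes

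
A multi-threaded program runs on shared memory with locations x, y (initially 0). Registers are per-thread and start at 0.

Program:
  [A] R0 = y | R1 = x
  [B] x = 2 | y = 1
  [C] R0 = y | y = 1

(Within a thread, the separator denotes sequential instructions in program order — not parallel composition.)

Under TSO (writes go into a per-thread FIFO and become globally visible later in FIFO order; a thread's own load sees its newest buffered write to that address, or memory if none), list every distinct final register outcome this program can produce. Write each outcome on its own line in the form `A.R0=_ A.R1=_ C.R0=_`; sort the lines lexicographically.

outcome vector order: (A.R0,A.R1,C.R0)
|TSO outcomes| = 7

A.R0=0 A.R1=0 C.R0=0
A.R0=0 A.R1=0 C.R0=1
A.R0=0 A.R1=2 C.R0=0
A.R0=0 A.R1=2 C.R0=1
A.R0=1 A.R1=0 C.R0=0
A.R0=1 A.R1=2 C.R0=0
A.R0=1 A.R1=2 C.R0=1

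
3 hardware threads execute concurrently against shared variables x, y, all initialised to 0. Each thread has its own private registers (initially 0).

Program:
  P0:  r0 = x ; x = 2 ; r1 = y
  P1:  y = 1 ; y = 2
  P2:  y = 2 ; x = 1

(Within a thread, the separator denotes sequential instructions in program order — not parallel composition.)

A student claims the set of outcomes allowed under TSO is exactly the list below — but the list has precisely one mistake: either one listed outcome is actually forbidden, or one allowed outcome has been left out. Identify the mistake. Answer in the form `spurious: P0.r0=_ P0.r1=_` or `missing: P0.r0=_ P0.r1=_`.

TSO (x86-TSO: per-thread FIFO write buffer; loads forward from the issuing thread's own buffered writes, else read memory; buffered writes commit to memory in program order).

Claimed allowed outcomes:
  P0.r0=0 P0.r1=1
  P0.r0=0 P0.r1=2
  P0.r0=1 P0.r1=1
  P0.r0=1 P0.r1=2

outcome vector order: (P0.r0,P0.r1)
TSO: 5 outcomes — {<0 0> <0 1> <0 2> <1 1> <1 2>}
TSO∖claimed = {<0 0>}

missing: P0.r0=0 P0.r1=0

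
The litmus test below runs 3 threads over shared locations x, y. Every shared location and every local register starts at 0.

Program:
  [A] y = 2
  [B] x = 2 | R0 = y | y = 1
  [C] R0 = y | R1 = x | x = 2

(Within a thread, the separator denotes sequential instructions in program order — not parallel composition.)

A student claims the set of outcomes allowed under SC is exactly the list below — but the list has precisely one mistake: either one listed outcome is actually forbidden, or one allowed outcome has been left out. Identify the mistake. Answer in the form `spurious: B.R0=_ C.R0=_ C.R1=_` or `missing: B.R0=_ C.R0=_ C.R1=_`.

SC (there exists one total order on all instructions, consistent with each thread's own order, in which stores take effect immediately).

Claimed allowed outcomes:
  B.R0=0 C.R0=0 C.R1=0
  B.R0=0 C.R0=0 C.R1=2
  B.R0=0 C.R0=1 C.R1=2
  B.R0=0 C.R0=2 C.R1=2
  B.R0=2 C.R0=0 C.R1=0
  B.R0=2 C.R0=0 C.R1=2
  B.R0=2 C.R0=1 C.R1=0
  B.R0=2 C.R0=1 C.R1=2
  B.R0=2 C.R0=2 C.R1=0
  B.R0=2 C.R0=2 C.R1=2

spurious: B.R0=2 C.R0=1 C.R1=0

outcome vector order: (B.R0,C.R0,C.R1)
[SC] allowed = {0/0/0; 0/0/2; 0/1/2; 0/2/2; 2/0/0; 2/0/2; 2/1/2; 2/2/0; 2/2/2}
claimed∖SC = {2/1/0}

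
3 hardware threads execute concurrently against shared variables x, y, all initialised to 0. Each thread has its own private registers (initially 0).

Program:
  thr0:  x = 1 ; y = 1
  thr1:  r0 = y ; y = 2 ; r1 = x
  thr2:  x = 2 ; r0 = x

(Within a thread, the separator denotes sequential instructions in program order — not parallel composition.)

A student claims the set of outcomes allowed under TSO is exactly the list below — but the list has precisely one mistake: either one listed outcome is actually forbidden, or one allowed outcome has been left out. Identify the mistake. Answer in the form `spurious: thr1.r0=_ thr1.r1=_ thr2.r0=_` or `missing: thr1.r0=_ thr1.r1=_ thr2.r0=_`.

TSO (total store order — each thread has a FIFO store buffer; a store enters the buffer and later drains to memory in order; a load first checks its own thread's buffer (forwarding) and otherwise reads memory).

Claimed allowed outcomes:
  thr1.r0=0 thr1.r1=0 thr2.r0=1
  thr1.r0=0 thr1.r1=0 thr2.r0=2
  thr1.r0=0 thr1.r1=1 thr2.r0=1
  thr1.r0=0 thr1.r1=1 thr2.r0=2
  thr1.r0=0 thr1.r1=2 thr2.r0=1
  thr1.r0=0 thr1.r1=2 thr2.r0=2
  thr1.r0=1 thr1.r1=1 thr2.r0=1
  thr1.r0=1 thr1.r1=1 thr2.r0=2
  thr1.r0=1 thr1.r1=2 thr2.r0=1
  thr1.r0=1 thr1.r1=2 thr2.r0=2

outcome vector order: (thr1.r0,thr1.r1,thr2.r0)
TSO (9): (0,0,1) (0,0,2) (0,1,1) (0,1,2) (0,2,1) (0,2,2) (1,1,1) (1,1,2) (1,2,2)
claimed∖TSO = {(1,2,1)}

spurious: thr1.r0=1 thr1.r1=2 thr2.r0=1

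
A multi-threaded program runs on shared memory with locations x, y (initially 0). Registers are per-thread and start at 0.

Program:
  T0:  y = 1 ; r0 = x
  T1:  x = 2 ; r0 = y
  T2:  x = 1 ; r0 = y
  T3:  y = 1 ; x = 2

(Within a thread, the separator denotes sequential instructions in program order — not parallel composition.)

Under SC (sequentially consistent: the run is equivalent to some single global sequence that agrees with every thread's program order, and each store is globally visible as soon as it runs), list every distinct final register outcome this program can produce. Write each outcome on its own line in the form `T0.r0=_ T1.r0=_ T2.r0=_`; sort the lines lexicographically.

T0.r0=0 T1.r0=1 T2.r0=1
T0.r0=1 T1.r0=0 T2.r0=0
T0.r0=1 T1.r0=0 T2.r0=1
T0.r0=1 T1.r0=1 T2.r0=0
T0.r0=1 T1.r0=1 T2.r0=1
T0.r0=2 T1.r0=0 T2.r0=0
T0.r0=2 T1.r0=0 T2.r0=1
T0.r0=2 T1.r0=1 T2.r0=0
T0.r0=2 T1.r0=1 T2.r0=1

outcome vector order: (T0.r0,T1.r0,T2.r0)
|SC outcomes| = 9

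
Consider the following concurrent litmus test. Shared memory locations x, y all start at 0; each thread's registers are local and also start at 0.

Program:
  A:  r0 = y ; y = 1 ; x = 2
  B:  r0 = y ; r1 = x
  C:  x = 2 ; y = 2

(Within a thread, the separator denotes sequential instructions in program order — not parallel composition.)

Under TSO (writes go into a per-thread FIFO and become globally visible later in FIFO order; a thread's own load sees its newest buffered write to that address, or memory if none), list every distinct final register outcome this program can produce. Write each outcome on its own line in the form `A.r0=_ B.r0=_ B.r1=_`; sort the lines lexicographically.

outcome vector order: (A.r0,B.r0,B.r1)
|TSO outcomes| = 9

A.r0=0 B.r0=0 B.r1=0
A.r0=0 B.r0=0 B.r1=2
A.r0=0 B.r0=1 B.r1=0
A.r0=0 B.r0=1 B.r1=2
A.r0=0 B.r0=2 B.r1=2
A.r0=2 B.r0=0 B.r1=0
A.r0=2 B.r0=0 B.r1=2
A.r0=2 B.r0=1 B.r1=2
A.r0=2 B.r0=2 B.r1=2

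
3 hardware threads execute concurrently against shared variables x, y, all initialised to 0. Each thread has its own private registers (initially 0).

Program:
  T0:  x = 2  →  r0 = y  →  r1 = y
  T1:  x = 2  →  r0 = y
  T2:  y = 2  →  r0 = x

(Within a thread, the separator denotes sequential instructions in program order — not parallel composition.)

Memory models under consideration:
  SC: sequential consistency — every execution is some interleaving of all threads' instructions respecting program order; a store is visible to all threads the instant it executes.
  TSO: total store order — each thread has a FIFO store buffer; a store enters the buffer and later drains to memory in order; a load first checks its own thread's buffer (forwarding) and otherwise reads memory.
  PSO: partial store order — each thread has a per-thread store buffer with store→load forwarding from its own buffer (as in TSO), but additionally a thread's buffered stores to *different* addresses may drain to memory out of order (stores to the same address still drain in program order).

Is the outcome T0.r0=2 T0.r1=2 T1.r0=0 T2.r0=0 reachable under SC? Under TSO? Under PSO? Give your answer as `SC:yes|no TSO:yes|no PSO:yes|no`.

outcome vector order: (T0.r0,T0.r1,T1.r0,T2.r0)
under SC → 0002, 0022, 0202, 0222, 2202, 2220, 2222
under TSO → 0000, 0002, 0020, 0022, 0200, 0202, 0220, 0222, 2200, 2202, 2220, 2222
under PSO → 0000, 0002, 0020, 0022, 0200, 0202, 0220, 0222, 2200, 2202, 2220, 2222
target 2200 ∈ {TSO,PSO}

SC:no TSO:yes PSO:yes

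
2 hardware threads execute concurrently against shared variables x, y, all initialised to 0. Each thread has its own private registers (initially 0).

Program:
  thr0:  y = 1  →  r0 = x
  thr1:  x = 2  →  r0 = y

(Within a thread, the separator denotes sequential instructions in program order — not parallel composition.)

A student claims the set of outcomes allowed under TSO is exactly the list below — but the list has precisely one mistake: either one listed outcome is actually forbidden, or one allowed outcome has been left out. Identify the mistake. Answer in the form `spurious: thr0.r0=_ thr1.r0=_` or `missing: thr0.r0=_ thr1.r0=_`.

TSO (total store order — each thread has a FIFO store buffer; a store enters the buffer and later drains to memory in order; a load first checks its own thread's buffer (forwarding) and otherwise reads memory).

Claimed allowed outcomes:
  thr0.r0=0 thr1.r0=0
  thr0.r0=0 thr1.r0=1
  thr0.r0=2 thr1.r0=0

outcome vector order: (thr0.r0,thr1.r0)
TSO (4): 00 01 20 21
TSO∖claimed = {21}

missing: thr0.r0=2 thr1.r0=1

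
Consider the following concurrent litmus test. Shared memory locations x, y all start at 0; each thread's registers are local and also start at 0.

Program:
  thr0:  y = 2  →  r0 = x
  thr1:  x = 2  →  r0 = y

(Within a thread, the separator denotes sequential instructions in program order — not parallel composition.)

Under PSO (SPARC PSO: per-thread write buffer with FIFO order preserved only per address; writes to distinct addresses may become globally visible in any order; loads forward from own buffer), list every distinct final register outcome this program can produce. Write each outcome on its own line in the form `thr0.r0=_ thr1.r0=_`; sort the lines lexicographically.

outcome vector order: (thr0.r0,thr1.r0)
|PSO outcomes| = 4

thr0.r0=0 thr1.r0=0
thr0.r0=0 thr1.r0=2
thr0.r0=2 thr1.r0=0
thr0.r0=2 thr1.r0=2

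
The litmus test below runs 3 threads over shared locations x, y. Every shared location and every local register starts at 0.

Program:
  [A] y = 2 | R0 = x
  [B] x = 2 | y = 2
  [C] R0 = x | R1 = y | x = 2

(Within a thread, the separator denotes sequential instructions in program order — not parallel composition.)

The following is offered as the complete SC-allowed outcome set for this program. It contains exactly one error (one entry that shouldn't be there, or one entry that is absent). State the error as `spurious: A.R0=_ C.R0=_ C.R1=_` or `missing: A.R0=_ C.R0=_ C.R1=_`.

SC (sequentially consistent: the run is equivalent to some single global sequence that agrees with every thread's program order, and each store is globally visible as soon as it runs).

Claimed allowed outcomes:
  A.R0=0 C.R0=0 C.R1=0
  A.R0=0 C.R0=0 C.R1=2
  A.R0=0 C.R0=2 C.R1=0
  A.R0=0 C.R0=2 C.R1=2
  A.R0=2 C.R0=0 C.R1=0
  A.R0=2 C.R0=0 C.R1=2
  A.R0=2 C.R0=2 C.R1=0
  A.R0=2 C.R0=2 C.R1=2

outcome vector order: (A.R0,C.R0,C.R1)
SC: 7 outcomes — {(0,0,0); (0,0,2); (0,2,2); (2,0,0); (2,0,2); (2,2,0); (2,2,2)}
claimed∖SC = {(0,2,0)}

spurious: A.R0=0 C.R0=2 C.R1=0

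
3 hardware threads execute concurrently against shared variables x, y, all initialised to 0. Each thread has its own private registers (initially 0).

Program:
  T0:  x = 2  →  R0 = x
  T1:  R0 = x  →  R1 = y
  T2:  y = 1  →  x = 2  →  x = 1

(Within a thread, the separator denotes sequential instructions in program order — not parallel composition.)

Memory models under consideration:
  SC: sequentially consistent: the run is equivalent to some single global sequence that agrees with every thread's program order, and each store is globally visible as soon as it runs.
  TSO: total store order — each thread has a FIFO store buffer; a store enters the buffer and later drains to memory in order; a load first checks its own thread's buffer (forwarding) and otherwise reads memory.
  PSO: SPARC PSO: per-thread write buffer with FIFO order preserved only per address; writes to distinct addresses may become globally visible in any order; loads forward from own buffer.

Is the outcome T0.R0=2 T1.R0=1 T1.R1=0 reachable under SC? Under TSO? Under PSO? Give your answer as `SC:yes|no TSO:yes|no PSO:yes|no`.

SC:no TSO:no PSO:yes

outcome vector order: (T0.R0,T1.R0,T1.R1)
[SC] allowed = {100, 101, 111, 120, 121, 200, 201, 211, 220, 221}
[TSO] allowed = {100, 101, 111, 120, 121, 200, 201, 211, 220, 221}
[PSO] allowed = {100, 101, 110, 111, 120, 121, 200, 201, 210, 211, 220, 221}
target 210 ∈ {PSO}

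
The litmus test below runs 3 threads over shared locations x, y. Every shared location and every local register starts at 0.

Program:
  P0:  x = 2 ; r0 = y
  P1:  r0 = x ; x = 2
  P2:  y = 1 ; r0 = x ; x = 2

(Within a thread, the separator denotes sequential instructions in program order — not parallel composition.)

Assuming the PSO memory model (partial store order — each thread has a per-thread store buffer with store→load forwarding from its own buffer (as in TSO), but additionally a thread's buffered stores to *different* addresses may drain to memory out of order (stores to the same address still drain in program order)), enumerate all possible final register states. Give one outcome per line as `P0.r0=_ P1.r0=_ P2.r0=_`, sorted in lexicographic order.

P0.r0=0 P1.r0=0 P2.r0=0
P0.r0=0 P1.r0=0 P2.r0=2
P0.r0=0 P1.r0=2 P2.r0=0
P0.r0=0 P1.r0=2 P2.r0=2
P0.r0=1 P1.r0=0 P2.r0=0
P0.r0=1 P1.r0=0 P2.r0=2
P0.r0=1 P1.r0=2 P2.r0=0
P0.r0=1 P1.r0=2 P2.r0=2

outcome vector order: (P0.r0,P1.r0,P2.r0)
|PSO outcomes| = 8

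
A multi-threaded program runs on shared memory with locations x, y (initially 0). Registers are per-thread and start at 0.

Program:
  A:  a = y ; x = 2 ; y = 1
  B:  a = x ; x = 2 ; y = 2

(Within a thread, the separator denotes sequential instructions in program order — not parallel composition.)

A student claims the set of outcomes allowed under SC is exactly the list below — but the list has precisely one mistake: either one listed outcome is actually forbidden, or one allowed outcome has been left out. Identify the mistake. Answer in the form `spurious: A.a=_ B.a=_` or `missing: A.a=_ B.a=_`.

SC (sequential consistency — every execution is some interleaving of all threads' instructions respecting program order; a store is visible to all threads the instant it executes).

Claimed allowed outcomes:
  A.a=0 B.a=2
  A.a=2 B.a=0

missing: A.a=0 B.a=0

outcome vector order: (A.a,B.a)
under SC → (0,0), (0,2), (2,0)
SC∖claimed = {(0,0)}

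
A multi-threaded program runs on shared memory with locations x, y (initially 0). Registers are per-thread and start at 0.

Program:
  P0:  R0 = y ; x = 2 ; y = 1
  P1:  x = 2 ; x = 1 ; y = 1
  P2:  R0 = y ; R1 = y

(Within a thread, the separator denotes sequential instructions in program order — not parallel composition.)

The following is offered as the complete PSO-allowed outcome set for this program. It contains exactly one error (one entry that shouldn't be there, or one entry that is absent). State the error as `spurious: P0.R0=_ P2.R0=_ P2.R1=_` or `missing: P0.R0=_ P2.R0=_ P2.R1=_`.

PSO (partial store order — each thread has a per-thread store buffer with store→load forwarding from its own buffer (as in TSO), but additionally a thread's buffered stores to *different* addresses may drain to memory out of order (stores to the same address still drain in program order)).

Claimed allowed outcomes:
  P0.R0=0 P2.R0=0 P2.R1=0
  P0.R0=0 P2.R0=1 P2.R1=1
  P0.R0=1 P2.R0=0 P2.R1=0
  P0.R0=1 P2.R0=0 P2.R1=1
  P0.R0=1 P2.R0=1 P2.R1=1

missing: P0.R0=0 P2.R0=0 P2.R1=1

outcome vector order: (P0.R0,P2.R0,P2.R1)
PSO (6): (0,0,0), (0,0,1), (0,1,1), (1,0,0), (1,0,1), (1,1,1)
PSO∖claimed = {(0,0,1)}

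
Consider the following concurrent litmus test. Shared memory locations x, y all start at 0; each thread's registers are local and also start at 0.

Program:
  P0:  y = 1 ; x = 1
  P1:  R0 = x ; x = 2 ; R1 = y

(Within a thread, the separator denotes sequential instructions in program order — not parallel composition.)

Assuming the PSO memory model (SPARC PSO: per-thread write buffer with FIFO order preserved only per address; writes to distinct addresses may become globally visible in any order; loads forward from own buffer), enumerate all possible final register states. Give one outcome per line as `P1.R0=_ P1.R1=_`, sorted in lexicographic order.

outcome vector order: (P1.R0,P1.R1)
|PSO outcomes| = 4

P1.R0=0 P1.R1=0
P1.R0=0 P1.R1=1
P1.R0=1 P1.R1=0
P1.R0=1 P1.R1=1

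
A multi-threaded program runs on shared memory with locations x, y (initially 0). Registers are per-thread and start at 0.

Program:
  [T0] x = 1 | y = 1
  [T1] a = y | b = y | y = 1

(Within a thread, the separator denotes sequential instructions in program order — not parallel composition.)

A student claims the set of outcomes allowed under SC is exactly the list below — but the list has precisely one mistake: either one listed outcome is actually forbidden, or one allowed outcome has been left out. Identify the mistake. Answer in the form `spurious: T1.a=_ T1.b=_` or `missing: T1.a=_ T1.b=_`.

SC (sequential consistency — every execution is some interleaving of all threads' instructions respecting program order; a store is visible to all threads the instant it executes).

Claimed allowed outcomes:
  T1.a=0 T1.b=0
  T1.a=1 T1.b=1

outcome vector order: (T1.a,T1.b)
SC (3): <0 0>, <0 1>, <1 1>
SC∖claimed = {<0 1>}

missing: T1.a=0 T1.b=1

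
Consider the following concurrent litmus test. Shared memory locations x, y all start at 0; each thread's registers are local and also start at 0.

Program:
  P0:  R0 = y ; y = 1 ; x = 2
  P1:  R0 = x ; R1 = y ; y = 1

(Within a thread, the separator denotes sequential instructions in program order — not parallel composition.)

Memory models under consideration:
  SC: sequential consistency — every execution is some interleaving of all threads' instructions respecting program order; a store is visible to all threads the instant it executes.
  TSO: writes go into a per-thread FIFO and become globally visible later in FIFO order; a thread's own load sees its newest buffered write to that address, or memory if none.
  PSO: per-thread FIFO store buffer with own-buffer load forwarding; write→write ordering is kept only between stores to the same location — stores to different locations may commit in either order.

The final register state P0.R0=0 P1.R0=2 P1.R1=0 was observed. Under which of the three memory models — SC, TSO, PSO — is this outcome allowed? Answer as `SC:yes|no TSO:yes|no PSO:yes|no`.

SC:no TSO:no PSO:yes

outcome vector order: (P0.R0,P1.R0,P1.R1)
SC: 4 outcomes — {000 001 021 100}
TSO: 4 outcomes — {000 001 021 100}
PSO: 5 outcomes — {000 001 020 021 100}
target 020 ∈ {PSO}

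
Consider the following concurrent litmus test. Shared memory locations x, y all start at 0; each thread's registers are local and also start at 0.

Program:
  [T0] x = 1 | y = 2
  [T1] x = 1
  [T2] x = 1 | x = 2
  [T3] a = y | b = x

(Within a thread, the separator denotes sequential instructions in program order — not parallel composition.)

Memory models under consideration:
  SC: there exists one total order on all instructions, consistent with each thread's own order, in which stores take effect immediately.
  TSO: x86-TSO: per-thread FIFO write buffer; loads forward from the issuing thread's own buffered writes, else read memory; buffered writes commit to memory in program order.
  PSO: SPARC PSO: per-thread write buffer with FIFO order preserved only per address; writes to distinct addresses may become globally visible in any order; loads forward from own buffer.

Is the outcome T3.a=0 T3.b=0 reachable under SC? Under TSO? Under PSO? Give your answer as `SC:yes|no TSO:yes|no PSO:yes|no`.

SC:yes TSO:yes PSO:yes

outcome vector order: (T3.a,T3.b)
SC (5): <0 0>, <0 1>, <0 2>, <2 1>, <2 2>
TSO (5): <0 0>, <0 1>, <0 2>, <2 1>, <2 2>
PSO (6): <0 0>, <0 1>, <0 2>, <2 0>, <2 1>, <2 2>
target <0 0> ∈ {SC,TSO,PSO}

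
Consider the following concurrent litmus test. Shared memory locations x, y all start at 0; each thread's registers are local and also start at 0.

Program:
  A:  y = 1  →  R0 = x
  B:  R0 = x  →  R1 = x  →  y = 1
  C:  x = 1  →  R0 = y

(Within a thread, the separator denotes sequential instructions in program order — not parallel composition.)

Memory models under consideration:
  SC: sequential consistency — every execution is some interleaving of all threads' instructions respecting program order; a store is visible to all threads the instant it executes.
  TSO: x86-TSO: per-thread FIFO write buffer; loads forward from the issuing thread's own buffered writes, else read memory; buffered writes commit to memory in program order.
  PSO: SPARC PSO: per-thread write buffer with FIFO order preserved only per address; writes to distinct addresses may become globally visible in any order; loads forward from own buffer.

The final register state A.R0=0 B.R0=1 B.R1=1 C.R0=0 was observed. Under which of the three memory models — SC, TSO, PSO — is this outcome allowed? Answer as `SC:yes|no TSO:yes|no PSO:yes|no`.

outcome vector order: (A.R0,B.R0,B.R1,C.R0)
under SC → 0/0/0/1 0/0/1/1 0/1/1/1 1/0/0/0 1/0/0/1 1/0/1/0 1/0/1/1 1/1/1/0 1/1/1/1
under TSO → 0/0/0/0 0/0/0/1 0/0/1/0 0/0/1/1 0/1/1/0 0/1/1/1 1/0/0/0 1/0/0/1 1/0/1/0 1/0/1/1 1/1/1/0 1/1/1/1
under PSO → 0/0/0/0 0/0/0/1 0/0/1/0 0/0/1/1 0/1/1/0 0/1/1/1 1/0/0/0 1/0/0/1 1/0/1/0 1/0/1/1 1/1/1/0 1/1/1/1
target 0/1/1/0 ∈ {TSO,PSO}

SC:no TSO:yes PSO:yes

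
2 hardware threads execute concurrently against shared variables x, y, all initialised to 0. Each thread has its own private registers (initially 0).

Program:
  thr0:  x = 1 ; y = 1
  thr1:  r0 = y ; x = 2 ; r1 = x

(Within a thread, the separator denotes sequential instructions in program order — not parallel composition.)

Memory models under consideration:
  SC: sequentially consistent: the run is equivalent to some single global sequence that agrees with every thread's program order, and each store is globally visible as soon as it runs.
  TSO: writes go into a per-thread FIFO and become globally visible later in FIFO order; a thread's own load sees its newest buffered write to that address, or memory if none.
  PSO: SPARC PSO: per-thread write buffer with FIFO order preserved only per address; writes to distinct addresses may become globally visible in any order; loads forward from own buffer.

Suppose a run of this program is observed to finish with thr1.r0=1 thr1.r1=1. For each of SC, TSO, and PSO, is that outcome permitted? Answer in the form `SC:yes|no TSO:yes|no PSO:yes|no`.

outcome vector order: (thr1.r0,thr1.r1)
under SC → 0/1, 0/2, 1/2
under TSO → 0/1, 0/2, 1/2
under PSO → 0/1, 0/2, 1/1, 1/2
target 1/1 ∈ {PSO}

SC:no TSO:no PSO:yes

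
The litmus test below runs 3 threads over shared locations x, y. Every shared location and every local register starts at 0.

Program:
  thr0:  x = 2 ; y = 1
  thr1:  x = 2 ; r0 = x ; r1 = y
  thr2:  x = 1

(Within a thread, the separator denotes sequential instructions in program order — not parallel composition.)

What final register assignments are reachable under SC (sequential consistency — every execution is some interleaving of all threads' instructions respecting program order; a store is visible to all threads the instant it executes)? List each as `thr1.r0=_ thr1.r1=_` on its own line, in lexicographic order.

thr1.r0=1 thr1.r1=0
thr1.r0=1 thr1.r1=1
thr1.r0=2 thr1.r1=0
thr1.r0=2 thr1.r1=1

outcome vector order: (thr1.r0,thr1.r1)
|SC outcomes| = 4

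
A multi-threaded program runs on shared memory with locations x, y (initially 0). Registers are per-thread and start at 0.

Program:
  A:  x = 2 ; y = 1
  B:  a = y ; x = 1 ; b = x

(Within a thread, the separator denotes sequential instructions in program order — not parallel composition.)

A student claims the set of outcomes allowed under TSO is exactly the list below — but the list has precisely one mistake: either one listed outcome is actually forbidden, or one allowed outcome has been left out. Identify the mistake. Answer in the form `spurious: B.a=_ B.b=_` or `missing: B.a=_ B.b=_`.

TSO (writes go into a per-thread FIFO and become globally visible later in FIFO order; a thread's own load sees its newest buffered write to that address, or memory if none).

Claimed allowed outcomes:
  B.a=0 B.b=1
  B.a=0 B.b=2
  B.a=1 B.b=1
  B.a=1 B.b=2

outcome vector order: (B.a,B.b)
[TSO] allowed = {(0,1); (0,2); (1,1)}
claimed∖TSO = {(1,2)}

spurious: B.a=1 B.b=2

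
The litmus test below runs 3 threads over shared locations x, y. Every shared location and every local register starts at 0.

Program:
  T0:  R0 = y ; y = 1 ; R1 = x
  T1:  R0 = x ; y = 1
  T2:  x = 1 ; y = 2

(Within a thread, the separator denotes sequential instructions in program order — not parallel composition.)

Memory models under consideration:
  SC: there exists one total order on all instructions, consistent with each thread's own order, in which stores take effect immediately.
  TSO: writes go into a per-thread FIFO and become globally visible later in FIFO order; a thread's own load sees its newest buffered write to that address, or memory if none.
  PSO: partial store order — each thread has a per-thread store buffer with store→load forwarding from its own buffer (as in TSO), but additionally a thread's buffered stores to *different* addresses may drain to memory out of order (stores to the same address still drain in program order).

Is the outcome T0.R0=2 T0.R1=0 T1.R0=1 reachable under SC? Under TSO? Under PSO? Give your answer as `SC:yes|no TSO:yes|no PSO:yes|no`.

outcome vector order: (T0.R0,T0.R1,T1.R0)
[SC] allowed = {000, 001, 010, 011, 100, 110, 111, 210, 211}
[TSO] allowed = {000, 001, 010, 011, 100, 110, 111, 210, 211}
[PSO] allowed = {000, 001, 010, 011, 100, 110, 111, 200, 201, 210, 211}
target 201 ∈ {PSO}

SC:no TSO:no PSO:yes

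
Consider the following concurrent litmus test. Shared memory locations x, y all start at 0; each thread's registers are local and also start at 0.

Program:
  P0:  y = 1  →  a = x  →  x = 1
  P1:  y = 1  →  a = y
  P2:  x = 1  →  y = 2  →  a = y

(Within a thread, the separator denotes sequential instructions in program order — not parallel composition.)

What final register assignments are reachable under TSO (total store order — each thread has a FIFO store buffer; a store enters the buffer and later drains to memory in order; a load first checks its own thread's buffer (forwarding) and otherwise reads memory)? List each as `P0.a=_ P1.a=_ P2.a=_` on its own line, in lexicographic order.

P0.a=0 P1.a=1 P2.a=1
P0.a=0 P1.a=1 P2.a=2
P0.a=0 P1.a=2 P2.a=1
P0.a=0 P1.a=2 P2.a=2
P0.a=1 P1.a=1 P2.a=1
P0.a=1 P1.a=1 P2.a=2
P0.a=1 P1.a=2 P2.a=1
P0.a=1 P1.a=2 P2.a=2

outcome vector order: (P0.a,P1.a,P2.a)
|TSO outcomes| = 8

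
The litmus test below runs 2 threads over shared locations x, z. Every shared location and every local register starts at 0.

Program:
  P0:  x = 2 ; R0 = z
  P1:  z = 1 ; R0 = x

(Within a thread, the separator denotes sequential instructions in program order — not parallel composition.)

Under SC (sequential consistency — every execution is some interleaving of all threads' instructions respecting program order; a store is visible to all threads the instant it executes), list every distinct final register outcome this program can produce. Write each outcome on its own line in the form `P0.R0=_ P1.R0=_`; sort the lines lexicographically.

P0.R0=0 P1.R0=2
P0.R0=1 P1.R0=0
P0.R0=1 P1.R0=2

outcome vector order: (P0.R0,P1.R0)
|SC outcomes| = 3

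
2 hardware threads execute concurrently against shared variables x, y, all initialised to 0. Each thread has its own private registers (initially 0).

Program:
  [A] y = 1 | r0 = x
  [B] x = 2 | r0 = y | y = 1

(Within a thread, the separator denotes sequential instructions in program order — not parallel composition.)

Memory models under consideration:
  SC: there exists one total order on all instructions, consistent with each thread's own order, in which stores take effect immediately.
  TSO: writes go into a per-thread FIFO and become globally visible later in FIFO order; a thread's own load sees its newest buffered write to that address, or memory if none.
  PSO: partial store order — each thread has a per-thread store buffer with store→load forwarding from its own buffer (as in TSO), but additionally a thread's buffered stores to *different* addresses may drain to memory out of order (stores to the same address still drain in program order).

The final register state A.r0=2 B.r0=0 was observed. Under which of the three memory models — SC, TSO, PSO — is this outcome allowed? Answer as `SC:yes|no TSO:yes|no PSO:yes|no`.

SC:yes TSO:yes PSO:yes

outcome vector order: (A.r0,B.r0)
SC (3): 0/1 2/0 2/1
TSO (4): 0/0 0/1 2/0 2/1
PSO (4): 0/0 0/1 2/0 2/1
target 2/0 ∈ {SC,TSO,PSO}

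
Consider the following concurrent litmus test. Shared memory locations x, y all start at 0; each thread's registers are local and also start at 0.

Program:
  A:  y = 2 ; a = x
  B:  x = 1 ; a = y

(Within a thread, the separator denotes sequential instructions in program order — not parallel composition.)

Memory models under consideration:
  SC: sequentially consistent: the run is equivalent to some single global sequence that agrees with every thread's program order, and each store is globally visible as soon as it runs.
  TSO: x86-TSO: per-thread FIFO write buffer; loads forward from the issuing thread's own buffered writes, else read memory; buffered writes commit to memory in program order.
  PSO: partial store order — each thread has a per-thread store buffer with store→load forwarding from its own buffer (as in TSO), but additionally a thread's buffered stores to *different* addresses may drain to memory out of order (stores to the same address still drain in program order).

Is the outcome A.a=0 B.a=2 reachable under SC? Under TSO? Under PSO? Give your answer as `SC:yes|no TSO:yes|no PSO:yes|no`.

SC:yes TSO:yes PSO:yes

outcome vector order: (A.a,B.a)
SC (3): <0 2> <1 0> <1 2>
TSO (4): <0 0> <0 2> <1 0> <1 2>
PSO (4): <0 0> <0 2> <1 0> <1 2>
target <0 2> ∈ {SC,TSO,PSO}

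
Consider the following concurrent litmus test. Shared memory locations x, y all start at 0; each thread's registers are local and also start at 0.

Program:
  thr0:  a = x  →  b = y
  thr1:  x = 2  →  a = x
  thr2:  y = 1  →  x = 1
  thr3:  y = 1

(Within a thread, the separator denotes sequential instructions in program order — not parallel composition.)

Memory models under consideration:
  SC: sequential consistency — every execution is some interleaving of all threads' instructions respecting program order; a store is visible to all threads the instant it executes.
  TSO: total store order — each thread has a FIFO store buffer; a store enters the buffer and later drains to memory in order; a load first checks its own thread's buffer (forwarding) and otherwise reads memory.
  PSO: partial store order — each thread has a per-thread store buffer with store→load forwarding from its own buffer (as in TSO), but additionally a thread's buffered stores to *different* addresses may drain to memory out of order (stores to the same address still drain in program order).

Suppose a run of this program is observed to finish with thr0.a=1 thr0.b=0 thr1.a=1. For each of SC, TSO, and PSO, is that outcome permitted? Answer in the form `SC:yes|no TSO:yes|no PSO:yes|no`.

outcome vector order: (thr0.a,thr0.b,thr1.a)
SC: 10 outcomes — {<0 0 1>; <0 0 2>; <0 1 1>; <0 1 2>; <1 1 1>; <1 1 2>; <2 0 1>; <2 0 2>; <2 1 1>; <2 1 2>}
TSO: 10 outcomes — {<0 0 1>; <0 0 2>; <0 1 1>; <0 1 2>; <1 1 1>; <1 1 2>; <2 0 1>; <2 0 2>; <2 1 1>; <2 1 2>}
PSO: 12 outcomes — {<0 0 1>; <0 0 2>; <0 1 1>; <0 1 2>; <1 0 1>; <1 0 2>; <1 1 1>; <1 1 2>; <2 0 1>; <2 0 2>; <2 1 1>; <2 1 2>}
target <1 0 1> ∈ {PSO}

SC:no TSO:no PSO:yes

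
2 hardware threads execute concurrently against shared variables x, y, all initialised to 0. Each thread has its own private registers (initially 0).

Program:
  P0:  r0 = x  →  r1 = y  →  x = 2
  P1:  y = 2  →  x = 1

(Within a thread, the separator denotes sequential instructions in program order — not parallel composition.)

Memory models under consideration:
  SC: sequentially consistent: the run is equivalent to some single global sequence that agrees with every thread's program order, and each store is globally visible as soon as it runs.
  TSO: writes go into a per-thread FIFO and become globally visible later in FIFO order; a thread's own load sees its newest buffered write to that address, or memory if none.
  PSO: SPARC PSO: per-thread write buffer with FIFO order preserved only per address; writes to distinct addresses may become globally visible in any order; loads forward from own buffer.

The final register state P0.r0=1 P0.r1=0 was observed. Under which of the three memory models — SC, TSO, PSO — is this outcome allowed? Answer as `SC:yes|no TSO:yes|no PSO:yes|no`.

SC:no TSO:no PSO:yes

outcome vector order: (P0.r0,P0.r1)
SC: 3 outcomes — {0/0; 0/2; 1/2}
TSO: 3 outcomes — {0/0; 0/2; 1/2}
PSO: 4 outcomes — {0/0; 0/2; 1/0; 1/2}
target 1/0 ∈ {PSO}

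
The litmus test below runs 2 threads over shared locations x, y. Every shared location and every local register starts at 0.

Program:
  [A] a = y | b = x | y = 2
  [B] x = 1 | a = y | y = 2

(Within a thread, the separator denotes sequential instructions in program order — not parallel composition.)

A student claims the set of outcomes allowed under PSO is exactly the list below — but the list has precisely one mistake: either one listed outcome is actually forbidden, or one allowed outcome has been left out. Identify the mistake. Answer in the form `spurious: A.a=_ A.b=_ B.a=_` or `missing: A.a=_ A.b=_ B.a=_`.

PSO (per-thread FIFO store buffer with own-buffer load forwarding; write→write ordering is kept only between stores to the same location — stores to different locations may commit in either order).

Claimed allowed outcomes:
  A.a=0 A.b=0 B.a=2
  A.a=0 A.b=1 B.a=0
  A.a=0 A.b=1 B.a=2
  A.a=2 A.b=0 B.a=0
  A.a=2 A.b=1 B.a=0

missing: A.a=0 A.b=0 B.a=0

outcome vector order: (A.a,A.b,B.a)
[PSO] allowed = {0/0/0 0/0/2 0/1/0 0/1/2 2/0/0 2/1/0}
PSO∖claimed = {0/0/0}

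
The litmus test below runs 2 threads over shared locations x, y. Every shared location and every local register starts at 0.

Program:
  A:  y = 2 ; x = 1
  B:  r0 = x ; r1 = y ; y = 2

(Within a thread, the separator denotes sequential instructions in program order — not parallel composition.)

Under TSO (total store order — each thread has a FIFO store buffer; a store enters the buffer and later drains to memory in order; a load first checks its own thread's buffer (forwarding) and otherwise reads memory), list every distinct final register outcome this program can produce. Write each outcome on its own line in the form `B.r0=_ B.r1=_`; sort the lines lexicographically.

B.r0=0 B.r1=0
B.r0=0 B.r1=2
B.r0=1 B.r1=2

outcome vector order: (B.r0,B.r1)
|TSO outcomes| = 3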